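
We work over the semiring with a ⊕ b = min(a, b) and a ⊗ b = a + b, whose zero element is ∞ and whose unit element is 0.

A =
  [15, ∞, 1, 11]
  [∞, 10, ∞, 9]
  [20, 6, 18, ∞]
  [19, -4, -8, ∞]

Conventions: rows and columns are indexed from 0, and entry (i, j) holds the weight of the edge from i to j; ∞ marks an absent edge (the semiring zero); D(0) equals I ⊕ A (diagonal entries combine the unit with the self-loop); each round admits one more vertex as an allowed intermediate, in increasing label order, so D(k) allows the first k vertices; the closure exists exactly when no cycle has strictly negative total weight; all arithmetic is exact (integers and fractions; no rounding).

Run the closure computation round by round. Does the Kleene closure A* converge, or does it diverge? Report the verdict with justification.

D(0):
  [0, ∞, 1, 11]
  [∞, 0, ∞, 9]
  [20, 6, 0, ∞]
  [19, -4, -8, 0]
D(1):
  [0, ∞, 1, 11]
  [∞, 0, ∞, 9]
  [20, 6, 0, 31]
  [19, -4, -8, 0]
D(2):
  [0, ∞, 1, 11]
  [∞, 0, ∞, 9]
  [20, 6, 0, 15]
  [19, -4, -8, 0]
D(3):
  [0, 7, 1, 11]
  [∞, 0, ∞, 9]
  [20, 6, 0, 15]
  [12, -4, -8, 0]
D(4):
  [0, 7, 1, 11]
  [21, 0, 1, 9]
  [20, 6, 0, 15]
  [12, -4, -8, 0]
Key observation: every diagonal entry stays at the unit through all rounds, so no improving cycle exists.
Answer: CONVERGES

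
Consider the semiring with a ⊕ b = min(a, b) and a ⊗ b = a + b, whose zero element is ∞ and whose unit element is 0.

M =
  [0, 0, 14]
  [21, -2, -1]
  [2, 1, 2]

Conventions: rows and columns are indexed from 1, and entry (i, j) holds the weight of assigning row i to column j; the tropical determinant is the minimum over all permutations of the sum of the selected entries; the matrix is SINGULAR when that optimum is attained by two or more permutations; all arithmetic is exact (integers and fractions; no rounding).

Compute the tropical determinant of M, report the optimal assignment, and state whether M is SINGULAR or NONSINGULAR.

σ = (1, 2, 3): 0 + (-2) + 2 = 0
σ = (1, 3, 2): 0 + (-1) + 1 = 0
σ = (2, 1, 3): 0 + 21 + 2 = 23
σ = (2, 3, 1): 0 + (-1) + 2 = 1
σ = (3, 1, 2): 14 + 21 + 1 = 36
σ = (3, 2, 1): 14 + (-2) + 2 = 14
Optimal value attained by: σ = (1, 2, 3).
Answer: det⊕(M) = 0; verdict: SINGULAR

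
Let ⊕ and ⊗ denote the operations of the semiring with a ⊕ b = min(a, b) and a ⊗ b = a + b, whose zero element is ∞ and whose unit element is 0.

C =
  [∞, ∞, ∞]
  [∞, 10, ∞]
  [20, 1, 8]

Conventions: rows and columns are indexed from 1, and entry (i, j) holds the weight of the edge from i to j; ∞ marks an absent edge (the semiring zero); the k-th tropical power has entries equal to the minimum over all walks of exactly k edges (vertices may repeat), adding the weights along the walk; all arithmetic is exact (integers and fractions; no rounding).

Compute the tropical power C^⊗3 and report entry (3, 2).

C^⊗2:
  [∞, ∞, ∞]
  [∞, 20, ∞]
  [28, 9, 16]
C^⊗3:
  [∞, ∞, ∞]
  [∞, 30, ∞]
  [36, 17, 24]
Key observation: the optimum is the walk 3->3->3->2, with weight 8 + 8 + 1 = 17.
Optimal value attained by: walk 3->3->3->2.
Answer: (C^⊗3)[3][2] = 17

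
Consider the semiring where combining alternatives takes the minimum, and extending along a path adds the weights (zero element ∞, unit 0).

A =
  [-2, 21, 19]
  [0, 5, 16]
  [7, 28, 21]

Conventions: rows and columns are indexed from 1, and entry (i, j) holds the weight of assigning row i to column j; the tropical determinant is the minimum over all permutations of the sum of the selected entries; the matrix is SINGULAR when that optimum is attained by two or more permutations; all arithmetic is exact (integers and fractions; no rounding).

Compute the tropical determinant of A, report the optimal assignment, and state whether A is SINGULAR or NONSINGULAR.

σ = (1, 2, 3): (-2) + 5 + 21 = 24
σ = (1, 3, 2): (-2) + 16 + 28 = 42
σ = (2, 1, 3): 21 + 0 + 21 = 42
σ = (2, 3, 1): 21 + 16 + 7 = 44
σ = (3, 1, 2): 19 + 0 + 28 = 47
σ = (3, 2, 1): 19 + 5 + 7 = 31
Optimal value attained by: σ = (1, 2, 3).
Answer: det⊕(A) = 24; verdict: NONSINGULAR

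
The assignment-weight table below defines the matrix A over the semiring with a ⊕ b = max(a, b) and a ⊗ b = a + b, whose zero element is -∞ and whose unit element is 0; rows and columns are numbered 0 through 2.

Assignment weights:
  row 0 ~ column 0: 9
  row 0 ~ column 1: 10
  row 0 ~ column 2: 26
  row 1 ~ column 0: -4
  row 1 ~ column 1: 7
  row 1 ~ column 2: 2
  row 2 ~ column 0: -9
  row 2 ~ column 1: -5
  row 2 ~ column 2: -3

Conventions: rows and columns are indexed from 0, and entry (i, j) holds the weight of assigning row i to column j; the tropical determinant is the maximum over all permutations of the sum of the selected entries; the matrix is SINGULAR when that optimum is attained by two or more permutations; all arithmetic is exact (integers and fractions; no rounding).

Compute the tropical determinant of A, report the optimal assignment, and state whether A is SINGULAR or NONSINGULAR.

σ = (0, 1, 2): 9 + 7 + (-3) = 13
σ = (0, 2, 1): 9 + 2 + (-5) = 6
σ = (1, 0, 2): 10 + (-4) + (-3) = 3
σ = (1, 2, 0): 10 + 2 + (-9) = 3
σ = (2, 0, 1): 26 + (-4) + (-5) = 17
σ = (2, 1, 0): 26 + 7 + (-9) = 24
Optimal value attained by: σ = (2, 1, 0).
Answer: det⊕(A) = 24; verdict: NONSINGULAR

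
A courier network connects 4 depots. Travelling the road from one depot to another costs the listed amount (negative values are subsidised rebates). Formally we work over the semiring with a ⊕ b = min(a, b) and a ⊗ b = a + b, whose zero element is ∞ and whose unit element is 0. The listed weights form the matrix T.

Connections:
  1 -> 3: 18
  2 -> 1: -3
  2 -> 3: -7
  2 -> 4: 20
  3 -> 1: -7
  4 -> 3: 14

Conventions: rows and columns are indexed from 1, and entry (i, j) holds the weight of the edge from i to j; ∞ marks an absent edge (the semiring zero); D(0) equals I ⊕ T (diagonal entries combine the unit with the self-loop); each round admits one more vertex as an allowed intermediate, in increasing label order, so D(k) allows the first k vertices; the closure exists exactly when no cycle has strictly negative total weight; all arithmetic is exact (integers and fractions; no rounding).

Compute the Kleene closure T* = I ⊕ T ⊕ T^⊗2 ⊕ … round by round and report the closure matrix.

D(0):
  [0, ∞, 18, ∞]
  [-3, 0, -7, 20]
  [-7, ∞, 0, ∞]
  [∞, ∞, 14, 0]
D(1):
  [0, ∞, 18, ∞]
  [-3, 0, -7, 20]
  [-7, ∞, 0, ∞]
  [∞, ∞, 14, 0]
D(2):
  [0, ∞, 18, ∞]
  [-3, 0, -7, 20]
  [-7, ∞, 0, ∞]
  [∞, ∞, 14, 0]
D(3):
  [0, ∞, 18, ∞]
  [-14, 0, -7, 20]
  [-7, ∞, 0, ∞]
  [7, ∞, 14, 0]
D(4):
  [0, ∞, 18, ∞]
  [-14, 0, -7, 20]
  [-7, ∞, 0, ∞]
  [7, ∞, 14, 0]
Answer: T* = [[0, ∞, 18, ∞], [-14, 0, -7, 20], [-7, ∞, 0, ∞], [7, ∞, 14, 0]]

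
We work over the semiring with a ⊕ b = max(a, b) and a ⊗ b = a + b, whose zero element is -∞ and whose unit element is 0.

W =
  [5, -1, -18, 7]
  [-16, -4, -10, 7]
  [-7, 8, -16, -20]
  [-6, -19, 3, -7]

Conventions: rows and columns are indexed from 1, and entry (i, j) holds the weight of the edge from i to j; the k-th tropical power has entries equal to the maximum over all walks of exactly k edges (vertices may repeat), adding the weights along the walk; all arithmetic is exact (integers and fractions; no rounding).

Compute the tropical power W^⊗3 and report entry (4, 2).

W^⊗2:
  [10, 4, 10, 12]
  [1, -2, 10, 3]
  [-2, 4, -2, 15]
  [-1, 11, -4, 1]
W^⊗3:
  [15, 18, 15, 17]
  [6, 18, 6, 8]
  [9, 6, 18, 11]
  [4, 7, 4, 18]
Key observation: the optimum is the walk 4->3->2->2, with weight 3 + 8 + (-4) = 7.
Optimal value attained by: walk 4->3->2->2.
Answer: (W^⊗3)[4][2] = 7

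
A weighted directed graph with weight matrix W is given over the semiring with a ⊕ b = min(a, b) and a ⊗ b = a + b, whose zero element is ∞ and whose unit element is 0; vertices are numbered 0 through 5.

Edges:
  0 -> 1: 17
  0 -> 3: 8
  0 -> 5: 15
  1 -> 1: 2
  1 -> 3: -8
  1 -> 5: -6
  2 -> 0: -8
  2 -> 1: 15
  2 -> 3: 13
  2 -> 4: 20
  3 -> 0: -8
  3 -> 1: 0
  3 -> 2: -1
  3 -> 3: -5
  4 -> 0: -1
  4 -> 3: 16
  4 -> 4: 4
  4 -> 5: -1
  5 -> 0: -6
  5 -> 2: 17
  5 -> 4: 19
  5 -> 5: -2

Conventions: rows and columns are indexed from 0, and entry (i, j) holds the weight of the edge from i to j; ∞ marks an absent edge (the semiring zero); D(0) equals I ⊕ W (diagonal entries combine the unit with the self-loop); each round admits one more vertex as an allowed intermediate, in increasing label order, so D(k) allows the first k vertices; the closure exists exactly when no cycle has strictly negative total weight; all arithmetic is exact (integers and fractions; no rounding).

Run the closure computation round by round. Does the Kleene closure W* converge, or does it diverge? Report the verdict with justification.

Detection: at round 0, diagonal entry (3, 3) turns strictly negative.
Key observation: the cycle 3->3 has total weight (-5), which is strictly negative.
Answer: DIVERGES — negative cycle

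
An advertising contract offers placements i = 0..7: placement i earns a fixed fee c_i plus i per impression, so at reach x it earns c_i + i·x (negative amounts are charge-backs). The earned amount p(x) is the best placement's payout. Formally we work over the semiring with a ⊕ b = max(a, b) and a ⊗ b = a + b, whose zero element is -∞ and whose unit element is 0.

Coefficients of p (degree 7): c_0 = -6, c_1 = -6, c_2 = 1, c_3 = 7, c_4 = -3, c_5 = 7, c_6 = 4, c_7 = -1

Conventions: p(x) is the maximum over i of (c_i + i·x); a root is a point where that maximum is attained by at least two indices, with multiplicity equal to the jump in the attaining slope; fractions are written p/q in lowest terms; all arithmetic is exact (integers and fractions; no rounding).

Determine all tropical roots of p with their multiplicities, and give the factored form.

hull edge (i=0, c=-6) to (i=3, c=7): slope 13/3, span 3
hull edge (i=3, c=7) to (i=5, c=7): slope 0, span 2
hull edge (i=5, c=7) to (i=6, c=4): slope -3, span 1
hull edge (i=6, c=4) to (i=7, c=-1): slope -5, span 1
Factored form: p(x) = -1 ⊗ (x ⊕ (-13/3)) ⊗ (x ⊕ (-13/3)) ⊗ (x ⊕ (-13/3)) ⊗ (x ⊕ 0) ⊗ (x ⊕ 0) ⊗ (x ⊕ 3) ⊗ (x ⊕ 5)
Answer: roots = -13/3 (mult 3), 0 (mult 2), 3 (mult 1), 5 (mult 1)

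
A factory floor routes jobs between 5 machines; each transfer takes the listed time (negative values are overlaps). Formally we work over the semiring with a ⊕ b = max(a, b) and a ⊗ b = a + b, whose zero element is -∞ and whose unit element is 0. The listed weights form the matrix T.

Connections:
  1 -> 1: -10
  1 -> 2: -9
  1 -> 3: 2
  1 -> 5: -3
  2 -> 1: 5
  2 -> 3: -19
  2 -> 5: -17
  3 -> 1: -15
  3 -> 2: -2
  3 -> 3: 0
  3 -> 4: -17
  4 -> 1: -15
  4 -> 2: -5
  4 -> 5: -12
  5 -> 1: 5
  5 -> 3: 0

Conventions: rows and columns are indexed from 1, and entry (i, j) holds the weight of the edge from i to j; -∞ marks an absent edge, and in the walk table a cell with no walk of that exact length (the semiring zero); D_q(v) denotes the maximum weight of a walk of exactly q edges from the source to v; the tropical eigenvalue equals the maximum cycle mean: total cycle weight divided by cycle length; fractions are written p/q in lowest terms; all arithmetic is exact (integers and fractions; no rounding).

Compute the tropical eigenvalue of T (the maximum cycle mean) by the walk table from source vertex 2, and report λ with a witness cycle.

q=0: [-∞, 0, -∞, -∞, -∞]
q=1: [5, -∞, -19, -∞, -17]
q=2: [-5, -4, 7, -36, 2]
q=3: [7, 5, 7, -10, -8]
q=4: [10, 5, 9, -10, 4]
q=5: [10, 7, 12, -8, 7]
Optimal cycle mean attained by: cycle 1->3->2->1, total 2 + (-2) + 5, length 3.
Answer: λ = 5/3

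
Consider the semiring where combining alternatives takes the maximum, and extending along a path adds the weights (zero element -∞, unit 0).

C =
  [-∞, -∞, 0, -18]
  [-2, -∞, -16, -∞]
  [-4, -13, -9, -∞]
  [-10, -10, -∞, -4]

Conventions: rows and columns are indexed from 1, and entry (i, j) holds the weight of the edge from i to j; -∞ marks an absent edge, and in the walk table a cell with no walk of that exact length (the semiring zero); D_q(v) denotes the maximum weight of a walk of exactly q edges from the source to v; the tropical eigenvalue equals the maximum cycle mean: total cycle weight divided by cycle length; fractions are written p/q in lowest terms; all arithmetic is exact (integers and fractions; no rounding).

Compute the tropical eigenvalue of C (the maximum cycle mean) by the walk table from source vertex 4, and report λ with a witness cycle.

q=0: [-∞, -∞, -∞, 0]
q=1: [-10, -10, -∞, -4]
q=2: [-12, -14, -10, -8]
q=3: [-14, -18, -12, -12]
q=4: [-16, -22, -14, -16]
Optimal cycle mean attained by: cycle 1->3->1, total 0 + (-4), length 2.
Answer: λ = -2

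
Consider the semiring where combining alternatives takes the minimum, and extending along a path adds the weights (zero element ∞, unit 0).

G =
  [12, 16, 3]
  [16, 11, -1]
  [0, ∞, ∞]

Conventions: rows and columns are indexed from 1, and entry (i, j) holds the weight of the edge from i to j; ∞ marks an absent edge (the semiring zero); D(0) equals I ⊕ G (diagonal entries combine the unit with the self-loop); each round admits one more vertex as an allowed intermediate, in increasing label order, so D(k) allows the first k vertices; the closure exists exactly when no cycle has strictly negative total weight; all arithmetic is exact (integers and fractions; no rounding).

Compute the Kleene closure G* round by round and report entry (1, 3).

D(0):
  [0, 16, 3]
  [16, 0, -1]
  [0, ∞, 0]
D(1):
  [0, 16, 3]
  [16, 0, -1]
  [0, 16, 0]
D(2):
  [0, 16, 3]
  [16, 0, -1]
  [0, 16, 0]
D(3):
  [0, 16, 3]
  [-1, 0, -1]
  [0, 16, 0]
Answer: G*[1][3] = 3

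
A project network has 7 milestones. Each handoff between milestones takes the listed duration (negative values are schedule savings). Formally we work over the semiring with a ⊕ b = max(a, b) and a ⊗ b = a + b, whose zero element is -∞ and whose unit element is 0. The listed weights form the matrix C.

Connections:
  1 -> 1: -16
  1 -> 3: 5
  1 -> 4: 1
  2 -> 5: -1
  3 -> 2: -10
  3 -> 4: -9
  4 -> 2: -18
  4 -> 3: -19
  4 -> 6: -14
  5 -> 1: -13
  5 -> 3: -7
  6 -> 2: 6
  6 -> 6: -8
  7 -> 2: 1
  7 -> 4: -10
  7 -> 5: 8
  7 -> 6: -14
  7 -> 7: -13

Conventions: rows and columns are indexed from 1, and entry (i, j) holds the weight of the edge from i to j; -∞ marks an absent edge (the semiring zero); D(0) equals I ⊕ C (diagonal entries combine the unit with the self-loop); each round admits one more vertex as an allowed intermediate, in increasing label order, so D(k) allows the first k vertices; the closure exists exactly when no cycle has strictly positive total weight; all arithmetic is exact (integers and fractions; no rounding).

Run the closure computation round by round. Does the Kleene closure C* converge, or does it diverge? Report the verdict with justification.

D(0):
  [0, -∞, 5, 1, -∞, -∞, -∞]
  [-∞, 0, -∞, -∞, -1, -∞, -∞]
  [-∞, -10, 0, -9, -∞, -∞, -∞]
  [-∞, -18, -19, 0, -∞, -14, -∞]
  [-13, -∞, -7, -∞, 0, -∞, -∞]
  [-∞, 6, -∞, -∞, -∞, 0, -∞]
  [-∞, 1, -∞, -10, 8, -14, 0]
D(1):
  [0, -∞, 5, 1, -∞, -∞, -∞]
  [-∞, 0, -∞, -∞, -1, -∞, -∞]
  [-∞, -10, 0, -9, -∞, -∞, -∞]
  [-∞, -18, -19, 0, -∞, -14, -∞]
  [-13, -∞, -7, -12, 0, -∞, -∞]
  [-∞, 6, -∞, -∞, -∞, 0, -∞]
  [-∞, 1, -∞, -10, 8, -14, 0]
D(2):
  [0, -∞, 5, 1, -∞, -∞, -∞]
  [-∞, 0, -∞, -∞, -1, -∞, -∞]
  [-∞, -10, 0, -9, -11, -∞, -∞]
  [-∞, -18, -19, 0, -19, -14, -∞]
  [-13, -∞, -7, -12, 0, -∞, -∞]
  [-∞, 6, -∞, -∞, 5, 0, -∞]
  [-∞, 1, -∞, -10, 8, -14, 0]
D(3):
  [0, -5, 5, 1, -6, -∞, -∞]
  [-∞, 0, -∞, -∞, -1, -∞, -∞]
  [-∞, -10, 0, -9, -11, -∞, -∞]
  [-∞, -18, -19, 0, -19, -14, -∞]
  [-13, -17, -7, -12, 0, -∞, -∞]
  [-∞, 6, -∞, -∞, 5, 0, -∞]
  [-∞, 1, -∞, -10, 8, -14, 0]
D(4):
  [0, -5, 5, 1, -6, -13, -∞]
  [-∞, 0, -∞, -∞, -1, -∞, -∞]
  [-∞, -10, 0, -9, -11, -23, -∞]
  [-∞, -18, -19, 0, -19, -14, -∞]
  [-13, -17, -7, -12, 0, -26, -∞]
  [-∞, 6, -∞, -∞, 5, 0, -∞]
  [-∞, 1, -29, -10, 8, -14, 0]
D(5):
  [0, -5, 5, 1, -6, -13, -∞]
  [-14, 0, -8, -13, -1, -27, -∞]
  [-24, -10, 0, -9, -11, -23, -∞]
  [-32, -18, -19, 0, -19, -14, -∞]
  [-13, -17, -7, -12, 0, -26, -∞]
  [-8, 6, -2, -7, 5, 0, -∞]
  [-5, 1, 1, -4, 8, -14, 0]
D(6):
  [0, -5, 5, 1, -6, -13, -∞]
  [-14, 0, -8, -13, -1, -27, -∞]
  [-24, -10, 0, -9, -11, -23, -∞]
  [-22, -8, -16, 0, -9, -14, -∞]
  [-13, -17, -7, -12, 0, -26, -∞]
  [-8, 6, -2, -7, 5, 0, -∞]
  [-5, 1, 1, -4, 8, -14, 0]
D(7):
  [0, -5, 5, 1, -6, -13, -∞]
  [-14, 0, -8, -13, -1, -27, -∞]
  [-24, -10, 0, -9, -11, -23, -∞]
  [-22, -8, -16, 0, -9, -14, -∞]
  [-13, -17, -7, -12, 0, -26, -∞]
  [-8, 6, -2, -7, 5, 0, -∞]
  [-5, 1, 1, -4, 8, -14, 0]
Key observation: every diagonal entry stays at the unit through all rounds, so no improving cycle exists.
Answer: CONVERGES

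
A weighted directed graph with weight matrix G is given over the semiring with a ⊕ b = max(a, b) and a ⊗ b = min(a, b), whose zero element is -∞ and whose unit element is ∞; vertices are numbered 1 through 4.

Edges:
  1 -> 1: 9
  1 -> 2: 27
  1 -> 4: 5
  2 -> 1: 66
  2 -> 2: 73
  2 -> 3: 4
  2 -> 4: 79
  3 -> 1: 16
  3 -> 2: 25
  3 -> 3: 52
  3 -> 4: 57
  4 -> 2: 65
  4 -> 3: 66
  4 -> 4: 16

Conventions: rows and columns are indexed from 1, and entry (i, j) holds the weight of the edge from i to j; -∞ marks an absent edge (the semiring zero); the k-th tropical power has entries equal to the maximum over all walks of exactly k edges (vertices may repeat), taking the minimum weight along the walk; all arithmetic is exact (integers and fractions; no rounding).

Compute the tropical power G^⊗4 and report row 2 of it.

G^⊗2:
  [27, 27, 5, 27]
  [66, 73, 66, 73]
  [25, 57, 57, 52]
  [65, 65, 52, 65]
G^⊗3:
  [27, 27, 27, 27]
  [66, 73, 66, 73]
  [57, 57, 52, 57]
  [65, 65, 65, 65]
G^⊗4:
  [27, 27, 27, 27]
  [66, 73, 66, 73]
  [57, 57, 57, 57]
  [65, 65, 65, 65]
Answer: row 2 of G^⊗4 = [66, 73, 66, 73]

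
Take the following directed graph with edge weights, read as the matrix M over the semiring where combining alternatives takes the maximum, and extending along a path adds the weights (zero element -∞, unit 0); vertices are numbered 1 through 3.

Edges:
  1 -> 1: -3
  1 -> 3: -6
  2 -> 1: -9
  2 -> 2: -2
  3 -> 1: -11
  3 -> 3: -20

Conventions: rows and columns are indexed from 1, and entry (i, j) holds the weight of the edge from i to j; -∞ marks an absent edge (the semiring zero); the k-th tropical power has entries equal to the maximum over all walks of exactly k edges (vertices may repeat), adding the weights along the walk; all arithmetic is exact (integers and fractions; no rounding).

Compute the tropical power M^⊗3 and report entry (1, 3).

M^⊗2:
  [-6, -∞, -9]
  [-11, -4, -15]
  [-14, -∞, -17]
M^⊗3:
  [-9, -∞, -12]
  [-13, -6, -17]
  [-17, -∞, -20]
Key observation: the optimum is the walk 1->1->1->3, with weight (-3) + (-3) + (-6) = -12.
Optimal value attained by: walk 1->1->1->3.
Answer: (M^⊗3)[1][3] = -12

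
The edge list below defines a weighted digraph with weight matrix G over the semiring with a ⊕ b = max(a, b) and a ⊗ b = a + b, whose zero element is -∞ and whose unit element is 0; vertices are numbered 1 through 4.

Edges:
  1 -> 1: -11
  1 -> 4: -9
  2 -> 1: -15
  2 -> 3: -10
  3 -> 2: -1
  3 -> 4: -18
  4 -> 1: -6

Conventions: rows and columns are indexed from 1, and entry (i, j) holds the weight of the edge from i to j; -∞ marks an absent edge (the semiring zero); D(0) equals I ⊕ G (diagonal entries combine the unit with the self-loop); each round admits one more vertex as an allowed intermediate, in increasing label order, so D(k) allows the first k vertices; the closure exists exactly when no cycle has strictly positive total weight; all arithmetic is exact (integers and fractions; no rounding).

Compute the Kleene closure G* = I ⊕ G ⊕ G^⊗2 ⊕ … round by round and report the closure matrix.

D(0):
  [0, -∞, -∞, -9]
  [-15, 0, -10, -∞]
  [-∞, -1, 0, -18]
  [-6, -∞, -∞, 0]
D(1):
  [0, -∞, -∞, -9]
  [-15, 0, -10, -24]
  [-∞, -1, 0, -18]
  [-6, -∞, -∞, 0]
D(2):
  [0, -∞, -∞, -9]
  [-15, 0, -10, -24]
  [-16, -1, 0, -18]
  [-6, -∞, -∞, 0]
D(3):
  [0, -∞, -∞, -9]
  [-15, 0, -10, -24]
  [-16, -1, 0, -18]
  [-6, -∞, -∞, 0]
D(4):
  [0, -∞, -∞, -9]
  [-15, 0, -10, -24]
  [-16, -1, 0, -18]
  [-6, -∞, -∞, 0]
Answer: G* = [[0, -∞, -∞, -9], [-15, 0, -10, -24], [-16, -1, 0, -18], [-6, -∞, -∞, 0]]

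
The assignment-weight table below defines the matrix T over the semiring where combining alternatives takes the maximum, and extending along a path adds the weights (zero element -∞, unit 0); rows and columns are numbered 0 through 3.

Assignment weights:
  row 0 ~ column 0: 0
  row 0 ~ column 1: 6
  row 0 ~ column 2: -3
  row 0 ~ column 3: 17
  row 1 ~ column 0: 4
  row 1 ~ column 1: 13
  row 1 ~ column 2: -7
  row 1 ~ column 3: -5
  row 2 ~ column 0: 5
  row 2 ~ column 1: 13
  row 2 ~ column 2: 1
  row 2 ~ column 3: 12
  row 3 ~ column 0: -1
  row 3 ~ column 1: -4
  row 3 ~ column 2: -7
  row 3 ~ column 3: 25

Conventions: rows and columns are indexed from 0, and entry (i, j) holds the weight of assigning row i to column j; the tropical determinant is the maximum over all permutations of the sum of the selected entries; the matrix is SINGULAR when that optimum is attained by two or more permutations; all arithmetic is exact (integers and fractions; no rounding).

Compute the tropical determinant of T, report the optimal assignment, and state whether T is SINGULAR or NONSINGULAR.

σ = (0, 1, 2, 3): 0 + 13 + 1 + 25 = 39
σ = (0, 1, 3, 2): 0 + 13 + 12 + (-7) = 18
σ = (0, 2, 1, 3): 0 + (-7) + 13 + 25 = 31
σ = (0, 2, 3, 1): 0 + (-7) + 12 + (-4) = 1
σ = (0, 3, 1, 2): 0 + (-5) + 13 + (-7) = 1
σ = (0, 3, 2, 1): 0 + (-5) + 1 + (-4) = -8
σ = (1, 0, 2, 3): 6 + 4 + 1 + 25 = 36
σ = (1, 0, 3, 2): 6 + 4 + 12 + (-7) = 15
σ = (1, 2, 0, 3): 6 + (-7) + 5 + 25 = 29
σ = (1, 2, 3, 0): 6 + (-7) + 12 + (-1) = 10
σ = (1, 3, 0, 2): 6 + (-5) + 5 + (-7) = -1
σ = (1, 3, 2, 0): 6 + (-5) + 1 + (-1) = 1
σ = (2, 0, 1, 3): (-3) + 4 + 13 + 25 = 39
σ = (2, 0, 3, 1): (-3) + 4 + 12 + (-4) = 9
σ = (2, 1, 0, 3): (-3) + 13 + 5 + 25 = 40
σ = (2, 1, 3, 0): (-3) + 13 + 12 + (-1) = 21
σ = (2, 3, 0, 1): (-3) + (-5) + 5 + (-4) = -7
σ = (2, 3, 1, 0): (-3) + (-5) + 13 + (-1) = 4
σ = (3, 0, 1, 2): 17 + 4 + 13 + (-7) = 27
σ = (3, 0, 2, 1): 17 + 4 + 1 + (-4) = 18
σ = (3, 1, 0, 2): 17 + 13 + 5 + (-7) = 28
σ = (3, 1, 2, 0): 17 + 13 + 1 + (-1) = 30
σ = (3, 2, 0, 1): 17 + (-7) + 5 + (-4) = 11
σ = (3, 2, 1, 0): 17 + (-7) + 13 + (-1) = 22
Optimal value attained by: σ = (2, 1, 0, 3).
Answer: det⊕(T) = 40; verdict: NONSINGULAR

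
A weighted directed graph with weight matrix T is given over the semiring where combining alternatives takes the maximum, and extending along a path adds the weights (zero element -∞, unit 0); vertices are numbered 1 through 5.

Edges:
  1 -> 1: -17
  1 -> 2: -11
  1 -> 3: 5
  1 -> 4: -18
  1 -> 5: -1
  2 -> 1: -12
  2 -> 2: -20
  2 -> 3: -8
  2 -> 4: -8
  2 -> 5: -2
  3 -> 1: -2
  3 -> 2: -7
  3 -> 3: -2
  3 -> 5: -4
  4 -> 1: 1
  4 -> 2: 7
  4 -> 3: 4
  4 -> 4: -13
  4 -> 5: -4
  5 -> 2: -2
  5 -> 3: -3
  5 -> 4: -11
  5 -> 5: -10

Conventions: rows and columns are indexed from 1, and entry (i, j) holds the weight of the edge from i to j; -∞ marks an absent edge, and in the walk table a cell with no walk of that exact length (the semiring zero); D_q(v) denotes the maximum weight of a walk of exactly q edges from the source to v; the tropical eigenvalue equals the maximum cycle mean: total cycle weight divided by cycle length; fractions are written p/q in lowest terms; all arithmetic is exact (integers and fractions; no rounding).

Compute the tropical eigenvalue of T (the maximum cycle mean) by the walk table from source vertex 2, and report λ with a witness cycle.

q=0: [-∞, 0, -∞, -∞, -∞]
q=1: [-12, -20, -8, -8, -2]
q=2: [-7, -1, -4, -13, -12]
q=3: [-6, -6, -2, -9, -3]
q=4: [-4, -2, -1, -14, -6]
q=5: [-3, -7, 1, -10, -4]
Optimal cycle mean attained by: cycle 1->3->1, total 5 + (-2), length 2.
Answer: λ = 3/2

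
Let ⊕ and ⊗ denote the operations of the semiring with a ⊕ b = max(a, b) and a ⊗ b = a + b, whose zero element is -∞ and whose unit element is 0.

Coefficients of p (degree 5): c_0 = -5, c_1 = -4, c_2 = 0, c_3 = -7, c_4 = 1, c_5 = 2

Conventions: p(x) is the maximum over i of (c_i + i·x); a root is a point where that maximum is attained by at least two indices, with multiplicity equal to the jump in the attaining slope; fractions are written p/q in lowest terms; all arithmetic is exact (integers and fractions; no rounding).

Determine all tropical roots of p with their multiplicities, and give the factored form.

hull edge (i=0, c=-5) to (i=2, c=0): slope 5/2, span 2
hull edge (i=2, c=0) to (i=5, c=2): slope 2/3, span 3
Factored form: p(x) = 2 ⊗ (x ⊕ (-5/2)) ⊗ (x ⊕ (-5/2)) ⊗ (x ⊕ (-2/3)) ⊗ (x ⊕ (-2/3)) ⊗ (x ⊕ (-2/3))
Answer: roots = -5/2 (mult 2), -2/3 (mult 3)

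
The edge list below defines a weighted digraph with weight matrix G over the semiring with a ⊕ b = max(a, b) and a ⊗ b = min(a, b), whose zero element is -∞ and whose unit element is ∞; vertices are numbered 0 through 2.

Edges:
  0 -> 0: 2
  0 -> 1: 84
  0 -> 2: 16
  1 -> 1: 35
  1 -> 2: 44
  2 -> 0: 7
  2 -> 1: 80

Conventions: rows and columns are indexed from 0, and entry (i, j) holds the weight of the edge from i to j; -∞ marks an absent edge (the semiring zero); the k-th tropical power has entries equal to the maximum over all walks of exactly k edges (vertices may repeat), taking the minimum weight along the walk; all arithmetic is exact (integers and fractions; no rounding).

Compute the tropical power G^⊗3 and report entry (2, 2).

G^⊗2:
  [7, 35, 44]
  [7, 44, 35]
  [2, 35, 44]
G^⊗3:
  [7, 44, 35]
  [7, 35, 44]
  [7, 44, 35]
Key observation: the optimum is the walk 2->1->1->2, with weight 80 min 35 min 44 = 35.
Optimal value attained by: walk 2->1->1->2.
Answer: (G^⊗3)[2][2] = 35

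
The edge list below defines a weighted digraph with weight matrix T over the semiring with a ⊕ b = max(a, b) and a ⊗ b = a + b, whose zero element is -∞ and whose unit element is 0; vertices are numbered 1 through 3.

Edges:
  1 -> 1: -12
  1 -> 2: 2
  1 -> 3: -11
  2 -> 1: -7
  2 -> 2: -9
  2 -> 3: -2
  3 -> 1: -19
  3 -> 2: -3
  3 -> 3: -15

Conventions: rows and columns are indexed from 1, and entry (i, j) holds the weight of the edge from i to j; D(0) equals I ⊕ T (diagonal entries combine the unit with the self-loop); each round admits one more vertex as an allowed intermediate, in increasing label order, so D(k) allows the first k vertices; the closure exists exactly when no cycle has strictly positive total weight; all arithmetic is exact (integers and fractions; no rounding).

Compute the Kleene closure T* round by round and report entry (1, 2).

D(0):
  [0, 2, -11]
  [-7, 0, -2]
  [-19, -3, 0]
D(1):
  [0, 2, -11]
  [-7, 0, -2]
  [-19, -3, 0]
D(2):
  [0, 2, 0]
  [-7, 0, -2]
  [-10, -3, 0]
D(3):
  [0, 2, 0]
  [-7, 0, -2]
  [-10, -3, 0]
Answer: T*[1][2] = 2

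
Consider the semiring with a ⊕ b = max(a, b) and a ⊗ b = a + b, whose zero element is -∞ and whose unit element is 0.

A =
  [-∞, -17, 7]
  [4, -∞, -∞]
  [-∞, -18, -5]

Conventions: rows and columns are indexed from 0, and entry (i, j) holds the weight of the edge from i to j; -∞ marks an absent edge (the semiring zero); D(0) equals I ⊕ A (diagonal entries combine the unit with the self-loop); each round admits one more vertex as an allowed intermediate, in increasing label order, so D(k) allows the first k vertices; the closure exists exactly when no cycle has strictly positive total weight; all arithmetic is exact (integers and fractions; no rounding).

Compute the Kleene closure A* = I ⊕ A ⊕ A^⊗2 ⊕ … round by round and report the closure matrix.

D(0):
  [0, -17, 7]
  [4, 0, -∞]
  [-∞, -18, 0]
D(1):
  [0, -17, 7]
  [4, 0, 11]
  [-∞, -18, 0]
D(2):
  [0, -17, 7]
  [4, 0, 11]
  [-14, -18, 0]
D(3):
  [0, -11, 7]
  [4, 0, 11]
  [-14, -18, 0]
Answer: A* = [[0, -11, 7], [4, 0, 11], [-14, -18, 0]]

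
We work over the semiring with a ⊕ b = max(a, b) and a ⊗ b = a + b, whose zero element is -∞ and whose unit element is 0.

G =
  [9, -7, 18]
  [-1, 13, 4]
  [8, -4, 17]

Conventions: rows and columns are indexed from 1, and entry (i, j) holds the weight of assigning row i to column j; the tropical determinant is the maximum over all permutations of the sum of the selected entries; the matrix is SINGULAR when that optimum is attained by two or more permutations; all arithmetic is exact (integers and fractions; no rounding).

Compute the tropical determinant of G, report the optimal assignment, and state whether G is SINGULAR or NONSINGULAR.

σ = (1, 2, 3): 9 + 13 + 17 = 39
σ = (1, 3, 2): 9 + 4 + (-4) = 9
σ = (2, 1, 3): (-7) + (-1) + 17 = 9
σ = (2, 3, 1): (-7) + 4 + 8 = 5
σ = (3, 1, 2): 18 + (-1) + (-4) = 13
σ = (3, 2, 1): 18 + 13 + 8 = 39
Optimal value attained by: σ = (1, 2, 3).
Answer: det⊕(G) = 39; verdict: SINGULAR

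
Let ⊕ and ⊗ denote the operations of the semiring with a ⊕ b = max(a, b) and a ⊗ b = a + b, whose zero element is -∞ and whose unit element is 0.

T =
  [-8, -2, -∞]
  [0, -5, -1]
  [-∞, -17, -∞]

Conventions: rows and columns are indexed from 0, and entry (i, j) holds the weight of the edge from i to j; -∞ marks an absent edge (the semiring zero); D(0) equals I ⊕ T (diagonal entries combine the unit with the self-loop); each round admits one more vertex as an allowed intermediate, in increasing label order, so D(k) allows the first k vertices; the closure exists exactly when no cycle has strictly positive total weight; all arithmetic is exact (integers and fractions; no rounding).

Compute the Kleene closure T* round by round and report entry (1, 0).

D(0):
  [0, -2, -∞]
  [0, 0, -1]
  [-∞, -17, 0]
D(1):
  [0, -2, -∞]
  [0, 0, -1]
  [-∞, -17, 0]
D(2):
  [0, -2, -3]
  [0, 0, -1]
  [-17, -17, 0]
D(3):
  [0, -2, -3]
  [0, 0, -1]
  [-17, -17, 0]
Answer: T*[1][0] = 0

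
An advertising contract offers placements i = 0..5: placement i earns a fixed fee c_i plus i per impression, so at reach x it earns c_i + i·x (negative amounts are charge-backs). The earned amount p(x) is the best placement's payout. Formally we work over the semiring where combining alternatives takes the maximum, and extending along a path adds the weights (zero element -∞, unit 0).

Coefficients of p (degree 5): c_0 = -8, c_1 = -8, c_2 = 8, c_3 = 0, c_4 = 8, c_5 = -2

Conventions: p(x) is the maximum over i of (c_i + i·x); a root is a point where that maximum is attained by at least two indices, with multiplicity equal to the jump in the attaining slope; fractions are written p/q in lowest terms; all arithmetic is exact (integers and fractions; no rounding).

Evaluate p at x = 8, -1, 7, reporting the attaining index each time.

p(8) = max(-8+0·8=-8, -8+1·8=0, 8+2·8=24, 0+3·8=24, 8+4·8=40, -2+5·8=38) = 40 (attained by i=4)
p(-1) = max(-8+0·(-1)=-8, -8+1·(-1)=-9, 8+2·(-1)=6, 0+3·(-1)=-3, 8+4·(-1)=4, -2+5·(-1)=-7) = 6 (attained by i=2)
p(7) = max(-8+0·7=-8, -8+1·7=-1, 8+2·7=22, 0+3·7=21, 8+4·7=36, -2+5·7=33) = 36 (attained by i=4)
Answer: p(8) = 40; p(-1) = 6; p(7) = 36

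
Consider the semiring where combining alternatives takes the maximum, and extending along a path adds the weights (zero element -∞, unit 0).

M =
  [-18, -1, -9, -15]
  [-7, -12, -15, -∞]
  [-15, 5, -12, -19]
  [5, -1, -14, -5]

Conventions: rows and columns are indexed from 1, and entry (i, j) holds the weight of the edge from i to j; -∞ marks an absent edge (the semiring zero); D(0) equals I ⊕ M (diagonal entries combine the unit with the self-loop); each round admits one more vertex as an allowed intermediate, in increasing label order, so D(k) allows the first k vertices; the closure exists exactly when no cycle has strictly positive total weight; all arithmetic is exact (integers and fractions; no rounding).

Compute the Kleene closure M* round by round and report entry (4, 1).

D(0):
  [0, -1, -9, -15]
  [-7, 0, -15, -∞]
  [-15, 5, 0, -19]
  [5, -1, -14, 0]
D(1):
  [0, -1, -9, -15]
  [-7, 0, -15, -22]
  [-15, 5, 0, -19]
  [5, 4, -4, 0]
D(2):
  [0, -1, -9, -15]
  [-7, 0, -15, -22]
  [-2, 5, 0, -17]
  [5, 4, -4, 0]
D(3):
  [0, -1, -9, -15]
  [-7, 0, -15, -22]
  [-2, 5, 0, -17]
  [5, 4, -4, 0]
D(4):
  [0, -1, -9, -15]
  [-7, 0, -15, -22]
  [-2, 5, 0, -17]
  [5, 4, -4, 0]
Answer: M*[4][1] = 5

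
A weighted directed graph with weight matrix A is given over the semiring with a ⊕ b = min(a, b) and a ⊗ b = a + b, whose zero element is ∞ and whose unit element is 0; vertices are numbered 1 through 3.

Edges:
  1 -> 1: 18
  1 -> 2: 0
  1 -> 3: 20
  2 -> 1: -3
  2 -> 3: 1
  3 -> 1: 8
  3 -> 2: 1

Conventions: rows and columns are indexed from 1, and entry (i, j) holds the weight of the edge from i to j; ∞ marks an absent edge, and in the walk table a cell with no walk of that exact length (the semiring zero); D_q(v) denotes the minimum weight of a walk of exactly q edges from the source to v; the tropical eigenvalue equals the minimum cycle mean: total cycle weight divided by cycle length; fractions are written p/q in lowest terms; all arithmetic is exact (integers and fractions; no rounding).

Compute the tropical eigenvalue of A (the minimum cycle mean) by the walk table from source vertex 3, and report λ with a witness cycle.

q=0: [∞, ∞, 0]
q=1: [8, 1, ∞]
q=2: [-2, 8, 2]
q=3: [5, -2, 9]
Optimal cycle mean attained by: cycle 1->2->1, total 0 + (-3), length 2.
Answer: λ = -3/2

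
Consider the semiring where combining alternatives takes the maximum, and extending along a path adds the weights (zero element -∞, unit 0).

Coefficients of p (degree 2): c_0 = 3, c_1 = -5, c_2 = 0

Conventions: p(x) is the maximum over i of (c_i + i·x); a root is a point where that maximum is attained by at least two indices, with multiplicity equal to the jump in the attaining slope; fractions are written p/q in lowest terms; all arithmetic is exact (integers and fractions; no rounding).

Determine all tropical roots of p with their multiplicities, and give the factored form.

hull edge (i=0, c=3) to (i=2, c=0): slope -3/2, span 2
Factored form: p(x) = 0 ⊗ (x ⊕ 3/2) ⊗ (x ⊕ 3/2)
Answer: roots = 3/2 (mult 2)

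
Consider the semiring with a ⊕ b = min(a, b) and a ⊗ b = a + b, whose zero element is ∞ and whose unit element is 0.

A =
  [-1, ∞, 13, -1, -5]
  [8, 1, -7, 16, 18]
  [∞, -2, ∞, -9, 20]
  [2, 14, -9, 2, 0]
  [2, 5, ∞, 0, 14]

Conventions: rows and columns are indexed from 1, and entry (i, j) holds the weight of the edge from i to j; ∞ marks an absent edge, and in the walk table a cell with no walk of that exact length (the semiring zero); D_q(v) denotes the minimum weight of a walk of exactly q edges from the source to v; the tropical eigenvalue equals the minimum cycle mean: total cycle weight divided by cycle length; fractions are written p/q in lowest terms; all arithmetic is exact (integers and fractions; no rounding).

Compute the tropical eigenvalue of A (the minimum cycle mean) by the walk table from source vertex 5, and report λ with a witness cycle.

q=0: [∞, ∞, ∞, ∞, 0]
q=1: [2, 5, ∞, 0, 14]
q=2: [1, 6, -9, 1, -3]
q=3: [-1, -11, -8, -18, -4]
q=4: [-16, -10, -27, -17, -18]
q=5: [-17, -29, -26, -36, -21]
Optimal cycle mean attained by: cycle 3->4->3, total (-9) + (-9), length 2.
Answer: λ = -9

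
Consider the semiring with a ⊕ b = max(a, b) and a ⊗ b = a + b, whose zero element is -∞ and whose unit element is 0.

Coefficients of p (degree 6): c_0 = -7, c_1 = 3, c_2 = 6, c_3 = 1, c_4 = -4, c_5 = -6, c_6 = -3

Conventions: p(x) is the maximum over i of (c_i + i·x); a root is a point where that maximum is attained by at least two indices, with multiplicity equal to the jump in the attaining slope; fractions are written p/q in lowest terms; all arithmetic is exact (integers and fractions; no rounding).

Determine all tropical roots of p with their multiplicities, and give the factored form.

hull edge (i=0, c=-7) to (i=1, c=3): slope 10, span 1
hull edge (i=1, c=3) to (i=2, c=6): slope 3, span 1
hull edge (i=2, c=6) to (i=6, c=-3): slope -9/4, span 4
Factored form: p(x) = -3 ⊗ (x ⊕ (-10)) ⊗ (x ⊕ (-3)) ⊗ (x ⊕ 9/4) ⊗ (x ⊕ 9/4) ⊗ (x ⊕ 9/4) ⊗ (x ⊕ 9/4)
Answer: roots = -10 (mult 1), -3 (mult 1), 9/4 (mult 4)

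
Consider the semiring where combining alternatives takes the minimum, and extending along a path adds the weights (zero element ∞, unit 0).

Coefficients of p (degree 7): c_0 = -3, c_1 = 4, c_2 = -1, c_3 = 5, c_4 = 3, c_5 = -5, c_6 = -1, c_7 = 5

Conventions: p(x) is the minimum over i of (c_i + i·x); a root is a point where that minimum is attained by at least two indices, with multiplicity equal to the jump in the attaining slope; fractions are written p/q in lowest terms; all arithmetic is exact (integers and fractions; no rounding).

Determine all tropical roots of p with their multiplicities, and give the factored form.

hull edge (i=0, c=-3) to (i=5, c=-5): slope -2/5, span 5
hull edge (i=5, c=-5) to (i=6, c=-1): slope 4, span 1
hull edge (i=6, c=-1) to (i=7, c=5): slope 6, span 1
Factored form: p(x) = 5 ⊗ (x ⊕ (-6)) ⊗ (x ⊕ (-4)) ⊗ (x ⊕ 2/5) ⊗ (x ⊕ 2/5) ⊗ (x ⊕ 2/5) ⊗ (x ⊕ 2/5) ⊗ (x ⊕ 2/5)
Answer: roots = -6 (mult 1), -4 (mult 1), 2/5 (mult 5)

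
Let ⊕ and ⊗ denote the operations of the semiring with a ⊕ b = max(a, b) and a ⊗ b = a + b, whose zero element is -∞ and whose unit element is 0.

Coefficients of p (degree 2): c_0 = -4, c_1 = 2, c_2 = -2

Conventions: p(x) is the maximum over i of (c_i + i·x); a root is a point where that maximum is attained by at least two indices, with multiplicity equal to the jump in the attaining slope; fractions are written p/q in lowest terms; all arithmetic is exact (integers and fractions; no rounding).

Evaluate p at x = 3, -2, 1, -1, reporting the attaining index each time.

p(3) = max(-4+0·3=-4, 2+1·3=5, -2+2·3=4) = 5 (attained by i=1)
p(-2) = max(-4+0·(-2)=-4, 2+1·(-2)=0, -2+2·(-2)=-6) = 0 (attained by i=1)
p(1) = max(-4+0·1=-4, 2+1·1=3, -2+2·1=0) = 3 (attained by i=1)
p(-1) = max(-4+0·(-1)=-4, 2+1·(-1)=1, -2+2·(-1)=-4) = 1 (attained by i=1)
Answer: p(3) = 5; p(-2) = 0; p(1) = 3; p(-1) = 1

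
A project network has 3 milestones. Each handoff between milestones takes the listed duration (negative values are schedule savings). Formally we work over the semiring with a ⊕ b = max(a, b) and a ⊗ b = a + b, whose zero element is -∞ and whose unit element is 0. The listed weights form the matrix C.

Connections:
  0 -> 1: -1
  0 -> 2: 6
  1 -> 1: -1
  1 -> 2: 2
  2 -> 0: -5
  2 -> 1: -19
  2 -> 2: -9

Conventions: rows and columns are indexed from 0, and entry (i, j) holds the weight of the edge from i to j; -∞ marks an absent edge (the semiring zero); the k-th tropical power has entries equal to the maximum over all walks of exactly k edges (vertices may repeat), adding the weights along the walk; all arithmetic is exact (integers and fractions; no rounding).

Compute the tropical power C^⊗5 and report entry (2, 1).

C^⊗2:
  [1, -2, 1]
  [-3, -2, 1]
  [-14, -6, 1]
C^⊗3:
  [-4, 0, 7]
  [-4, -3, 3]
  [-4, -7, -4]
C^⊗4:
  [2, -1, 2]
  [-2, -4, 2]
  [-9, -5, 2]
C^⊗5:
  [-3, 1, 8]
  [-3, -3, 4]
  [-3, -6, -3]
Key observation: the optimum is the walk 2->0->2->0->1->1, with weight (-5) + 6 + (-5) + (-1) + (-1) = -6.
Optimal value attained by: walk 2->0->2->0->1->1.
Answer: (C^⊗5)[2][1] = -6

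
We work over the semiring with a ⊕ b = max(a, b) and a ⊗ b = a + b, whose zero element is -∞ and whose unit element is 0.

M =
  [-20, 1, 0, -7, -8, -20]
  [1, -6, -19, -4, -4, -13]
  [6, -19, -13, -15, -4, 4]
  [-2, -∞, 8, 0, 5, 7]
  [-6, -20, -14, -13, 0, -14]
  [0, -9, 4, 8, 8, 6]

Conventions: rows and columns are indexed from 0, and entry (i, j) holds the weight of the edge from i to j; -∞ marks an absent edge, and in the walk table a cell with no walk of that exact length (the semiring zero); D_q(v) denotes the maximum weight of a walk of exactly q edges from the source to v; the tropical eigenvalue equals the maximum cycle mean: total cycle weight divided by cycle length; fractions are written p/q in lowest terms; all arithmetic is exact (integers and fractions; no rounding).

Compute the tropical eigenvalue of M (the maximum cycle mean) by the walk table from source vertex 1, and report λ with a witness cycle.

q=0: [-∞, 0, -∞, -∞, -∞, -∞]
q=1: [1, -6, -19, -4, -4, -13]
q=2: [-5, 2, 4, -4, 1, 3]
q=3: [10, -4, 7, 11, 11, 9]
q=4: [13, 11, 19, 17, 17, 18]
q=5: [25, 14, 25, 26, 26, 24]
q=6: [31, 26, 34, 32, 32, 33]
Optimal cycle mean attained by: cycle 3->5->3, total 7 + 8, length 2.
Answer: λ = 15/2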